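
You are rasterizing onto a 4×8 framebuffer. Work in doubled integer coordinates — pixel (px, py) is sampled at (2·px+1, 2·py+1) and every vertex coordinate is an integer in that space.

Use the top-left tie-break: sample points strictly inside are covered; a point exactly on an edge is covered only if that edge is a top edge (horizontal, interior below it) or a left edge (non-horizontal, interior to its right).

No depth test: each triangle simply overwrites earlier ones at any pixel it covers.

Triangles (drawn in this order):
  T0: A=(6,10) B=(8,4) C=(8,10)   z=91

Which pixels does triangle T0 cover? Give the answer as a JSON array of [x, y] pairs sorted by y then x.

T0:
  2·area = 12
  edge (6, 10)→(8, 4): d=(2,-6) top-left  bias=+0
  edge (8, 4)→(8, 10): d=(0,6) right/bottom  bias=-1
  edge (8, 10)→(6, 10): d=(-2,0) right/bottom  bias=-1
    (3,3)@(7, 7): e=[0,6,6] → #  [on edge]
    (3,4)@(7, 9): e=[4,6,2] → #
    (3,5)@(7, 11): e=[8,6,-2] → ·
    (2,6)@(5, 13): e=[0,18,-6] → ·  [on edge]
  covered (2 px):
    · · · ·
    · · · ·
    · · · ·
    · · · #
    · · · #
    · · · ·
    · · · ·
    · · · ·

Final: [[3,3],[3,4]]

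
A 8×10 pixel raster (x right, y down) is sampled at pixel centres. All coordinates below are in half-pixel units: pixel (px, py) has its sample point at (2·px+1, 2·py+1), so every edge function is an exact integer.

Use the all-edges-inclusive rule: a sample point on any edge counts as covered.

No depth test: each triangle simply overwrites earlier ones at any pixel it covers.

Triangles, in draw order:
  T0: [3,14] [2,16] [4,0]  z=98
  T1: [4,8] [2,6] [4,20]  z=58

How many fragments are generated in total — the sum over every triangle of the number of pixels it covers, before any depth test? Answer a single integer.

T0:
  2·area = 12
  edge (3, 14)→(2, 16): d=(-1,2) inclusive
  edge (2, 16)→(4, 0): d=(2,-16) inclusive
  edge (4, 0)→(3, 14): d=(-1,14) inclusive
    (1,4)@(3, 9): e=[5,2,5] → X
    (2,4)@(5, 9): e=[1,34,-23] → .
    (1,5)@(3, 11): e=[3,6,3] → X
    (2,5)@(5, 11): e=[-1,38,-25] → .
    (1,6)@(3, 13): e=[1,10,1] → X
    (2,6)@(5, 13): e=[-3,42,-27] → .
    (1,7)@(3, 15): e=[-1,14,-1] → .
  covered (3 px):
    . . . . . . . .
    . . . . . . . .
    . . . . . . . .
    . . . . . . . .
    . X . . . . . .
    . X . . . . . .
    . X . . . . . .
    . . . . . . . .
    . . . . . . . .
    . . . . . . . .
T1:
  2·area = 24  (B↔C swapped to make it positive)
  edge (4, 8)→(4, 20): d=(0,12) inclusive
  edge (4, 20)→(2, 6): d=(-2,-14) inclusive
  edge (2, 6)→(4, 8): d=(2,2) inclusive
    (0,2)@(1, 5): e=[36,-12,0] → .  [on edge]
    (1,3)@(3, 7): e=[12,12,0] → X  [on edge]
    (2,3)@(5, 7): e=[-12,40,-4] → .
    (1,4)@(3, 9): e=[12,8,4] → X
    (2,4)@(5, 9): e=[-12,36,0] → .  [on edge]
    (1,5)@(3, 11): e=[12,4,8] → X
    (2,5)@(5, 11): e=[-12,32,4] → .
    (3,5)@(7, 11): e=[-36,60,0] → .  [on edge]
    (1,6)@(3, 13): e=[12,0,12] → X  [on edge]
    (2,6)@(5, 13): e=[-12,28,8] → .
    (4,6)@(9, 13): e=[-60,84,0] → .  [on edge]
    (1,7)@(3, 15): e=[12,-4,16] → .
    (5,7)@(11, 15): e=[-84,108,0] → .  [on edge]
    (6,8)@(13, 17): e=[-108,132,0] → .  [on edge]
    (7,9)@(15, 19): e=[-132,156,0] → .  [on edge]
  covered (4 px):
    . . . . . . . .
    . . . . . . . .
    . . . . . . . .
    . X . . . . . .
    . X . . . . . .
    . X . . . . . .
    . X . . . . . .
    . . . . . . . .
    . . . . . . . .
    . . . . . . . .

Answer: 7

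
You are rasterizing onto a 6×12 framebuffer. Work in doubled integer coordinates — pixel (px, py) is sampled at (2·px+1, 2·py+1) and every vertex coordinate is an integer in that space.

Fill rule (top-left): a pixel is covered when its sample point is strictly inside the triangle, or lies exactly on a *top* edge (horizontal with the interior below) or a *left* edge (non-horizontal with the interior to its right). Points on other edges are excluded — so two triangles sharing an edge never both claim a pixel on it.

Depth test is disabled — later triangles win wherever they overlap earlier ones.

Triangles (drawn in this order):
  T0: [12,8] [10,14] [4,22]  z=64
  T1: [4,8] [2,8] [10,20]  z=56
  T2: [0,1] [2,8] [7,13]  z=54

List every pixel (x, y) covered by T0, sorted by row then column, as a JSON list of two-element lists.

T0:
  2·area = 20
  edge (12, 8)→(10, 14): d=(-2,6) right/bottom  bias=-1
  edge (10, 14)→(4, 22): d=(-6,8) right/bottom  bias=-1
  edge (4, 22)→(12, 8): d=(8,-14) top-left  bias=+0
    (5,5)@(11, 11): e=[0,10,10] → ·  [on edge]
    (4,7)@(9, 15): e=[4,2,14] → █
    (5,7)@(11, 15): e=[-8,-14,42] → ·
    (3,8)@(7, 17): e=[12,6,2] → █
    (4,8)@(9, 17): e=[0,-10,30] → ·  [on edge]
    (3,9)@(7, 19): e=[8,-6,18] → ·
    (3,11)@(7, 23): e=[0,-30,50] → ·  [on edge]
  covered (2 px):
    · · · · · ·
    · · · · · ·
    · · · · · ·
    · · · · · ·
    · · · · · ·
    · · · · · ·
    · · · · · ·
    · · · · █ ·
    · · · █ · ·
    · · · · · ·
    · · · · · ·
    · · · · · ·
T1:
  2·area = 24  (B↔C swapped to make it positive)
  edge (4, 8)→(10, 20): d=(6,12) right/bottom  bias=-1
  edge (10, 20)→(2, 8): d=(-8,-12) top-left  bias=+0
  edge (2, 8)→(4, 8): d=(2,0) top-left  bias=+0
    (1,4)@(3, 9): e=[18,4,2] → █
    (2,4)@(5, 9): e=[-6,28,2] → ·
    (1,5)@(3, 11): e=[30,-12,6] → ·
    (2,5)@(5, 11): e=[6,12,6] → █
    (3,5)@(7, 11): e=[-18,36,6] → ·
    (2,6)@(5, 13): e=[18,-4,10] → ·
    (3,7)@(7, 15): e=[6,4,14] → █
    (4,7)@(9, 15): e=[-18,28,14] → ·
    (3,8)@(7, 17): e=[18,-12,18] → ·
  covered (3 px):
    · · · · · ·
    · · · · · ·
    · · · · · ·
    · · · · · ·
    · █ · · · ·
    · · █ · · ·
    · · · · · ·
    · · · █ · ·
    · · · · · ·
    · · · · · ·
    · · · · · ·
    · · · · · ·
T2:
  2·area = 25  (B↔C swapped to make it positive)
  edge (0, 1)→(7, 13): d=(7,12) right/bottom  bias=-1
  edge (7, 13)→(2, 8): d=(-5,-5) top-left  bias=+0
  edge (2, 8)→(0, 1): d=(-2,-7) top-left  bias=+0
    (0,1)@(1, 3): e=[2,20,3] → █
    (1,1)@(3, 3): e=[-22,30,17] → ·
    (0,2)@(1, 5): e=[16,10,-1] → ·
    (0,3)@(1, 7): e=[30,0,-5] → ·  [on edge]
    (1,3)@(3, 7): e=[6,10,9] → █
    (2,3)@(5, 7): e=[-18,20,23] → ·
    (1,4)@(3, 9): e=[20,0,5] → █  [on edge]
    (2,4)@(5, 9): e=[-4,10,19] → ·
    (1,5)@(3, 11): e=[34,-10,1] → ·
    (2,5)@(5, 11): e=[10,0,15] → █  [on edge]
    (3,5)@(7, 11): e=[-14,10,29] → ·
    (2,6)@(5, 13): e=[24,-10,11] → ·
    (3,6)@(7, 13): e=[0,0,25] → ·  [on edge]
    (4,7)@(9, 15): e=[-10,0,35] → ·  [on edge]
    (5,8)@(11, 17): e=[-20,0,45] → ·  [on edge]
  covered (4 px):
    · · · · · ·
    █ · · · · ·
    · · · · · ·
    · █ · · · ·
    · █ · · · ·
    · · █ · · ·
    · · · · · ·
    · · · · · ·
    · · · · · ·
    · · · · · ·
    · · · · · ·
    · · · · · ·

Answer: [[4,7],[3,8]]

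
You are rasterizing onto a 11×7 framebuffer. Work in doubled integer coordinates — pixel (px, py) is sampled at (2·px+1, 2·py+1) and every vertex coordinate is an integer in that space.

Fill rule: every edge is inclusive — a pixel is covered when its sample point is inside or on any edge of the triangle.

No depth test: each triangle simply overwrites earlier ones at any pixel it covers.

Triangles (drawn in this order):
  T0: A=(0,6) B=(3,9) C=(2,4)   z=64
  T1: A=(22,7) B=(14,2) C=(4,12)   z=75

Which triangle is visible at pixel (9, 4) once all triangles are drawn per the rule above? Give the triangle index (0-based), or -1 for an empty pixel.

T0:
  2·area = 12  (B↔C swapped to make it positive)
  edge (0, 6)→(2, 4): d=(2,-2) inclusive
  edge (2, 4)→(3, 9): d=(1,5) inclusive
  edge (3, 9)→(0, 6): d=(-3,-3) inclusive
    (2,0)@(5, 1): e=[0,-18,30] → ·  [on edge]
    (1,1)@(3, 3): e=[0,-6,18] → ·  [on edge]
    (0,2)@(1, 5): e=[0,6,6] → #  [on edge]
    (1,2)@(3, 5): e=[4,-4,12] → ·
    (0,3)@(1, 7): e=[4,8,0] → #  [on edge]
    (1,3)@(3, 7): e=[8,-2,6] → ·
    (0,4)@(1, 9): e=[8,10,-6] → ·
    (1,4)@(3, 9): e=[12,0,0] → #  [on edge]
    (2,4)@(5, 9): e=[16,-10,6] → ·
    (1,5)@(3, 11): e=[16,2,-6] → ·
    (2,5)@(5, 11): e=[20,-8,0] → ·  [on edge]
    (3,6)@(7, 13): e=[28,-16,0] → ·  [on edge]
  covered (3 px):
    · · · · · · · · · · ·
    · · · · · · · · · · ·
    # · · · · · · · · · ·
    # · · · · · · · · · ·
    · # · · · · · · · · ·
    · · · · · · · · · · ·
    · · · · · · · · · · ·
T1:
  2·area = 130  (B↔C swapped to make it positive)
  edge (22, 7)→(4, 12): d=(-18,5) inclusive
  edge (4, 12)→(14, 2): d=(10,-10) inclusive
  edge (14, 2)→(22, 7): d=(8,5) inclusive
    (7,0)@(15, 1): e=[143,0,-13] → ·  [on edge]
    (6,1)@(13, 3): e=[117,0,13] → #  [on edge]
    (7,1)@(15, 3): e=[107,20,3] → #
    (8,1)@(17, 3): e=[97,40,-7] → ·
    (5,2)@(11, 5): e=[91,0,39] → #  [on edge]
    (8,2)@(17, 5): e=[61,60,9] → #
    (9,2)@(19, 5): e=[51,80,-1] → ·
    (4,3)@(9, 7): e=[65,0,65] → #  [on edge]
    (9,3)@(19, 7): e=[15,100,15] → #
    (10,3)@(21, 7): e=[5,120,5] → #
    (3,4)@(7, 9): e=[39,0,91] → #  [on edge]
    (7,4)@(15, 9): e=[-1,80,51] → ·
    (2,5)@(5, 11): e=[13,0,117] → #  [on edge]
    (1,6)@(3, 13): e=[-13,0,143] → ·  [on edge]
  covered (19 px):
    · · · · · · · · · · ·
    · · · · · · # # · · ·
    · · · · · # # # # · ·
    · · · · # # # # # # #
    · · · # # # # · · · ·
    · · # # · · · · · · ·
    · · · · · · · · · · ·

Z-buffer (winner per pixel, '.' = empty):
  . . . . . . . . . . .
  . . . . . . 1 1 . . .
  0 . . . . 1 1 1 1 . .
  0 . . . 1 1 1 1 1 1 1
  . 0 . 1 1 1 1 . . . .
  . . 1 1 . . . . . . .
  . . . . . . . . . . .

Final: -1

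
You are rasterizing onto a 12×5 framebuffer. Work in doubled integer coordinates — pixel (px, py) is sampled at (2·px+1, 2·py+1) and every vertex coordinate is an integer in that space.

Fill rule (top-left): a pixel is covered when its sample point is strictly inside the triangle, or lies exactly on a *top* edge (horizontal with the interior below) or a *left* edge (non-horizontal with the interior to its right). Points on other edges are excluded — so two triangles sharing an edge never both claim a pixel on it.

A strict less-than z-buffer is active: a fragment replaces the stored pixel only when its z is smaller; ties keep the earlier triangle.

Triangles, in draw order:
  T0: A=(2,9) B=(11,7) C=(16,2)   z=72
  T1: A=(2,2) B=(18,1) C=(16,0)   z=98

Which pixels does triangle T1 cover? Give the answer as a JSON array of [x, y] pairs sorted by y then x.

T0:
  2·area = 35  (B↔C swapped to make it positive)
  edge (2, 9)→(16, 2): d=(14,-7) top-left  bias=+0
  edge (16, 2)→(11, 7): d=(-5,5) right/bottom  bias=-1
  edge (11, 7)→(2, 9): d=(-9,2) right/bottom  bias=-1
    (8,0)@(17, 1): e=[-7,0,42] → ·  [on edge]
    (7,1)@(15, 3): e=[7,0,28] → ·  [on edge]
    (5,2)@(11, 5): e=[7,10,18] → #
    (6,2)@(13, 5): e=[21,0,14] → ·  [on edge]
    (3,3)@(7, 7): e=[7,20,8] → #
    (4,3)@(9, 7): e=[21,10,4] → #
    (5,3)@(11, 7): e=[35,0,0] → ·  [on edge]
    (3,4)@(7, 9): e=[35,10,-10] → ·
    (4,4)@(9, 9): e=[49,0,-14] → ·  [on edge]
  covered (3 px):
    · · · · · · · · · · · ·
    · · · · · · · · · · · ·
    · · · · · # · · · · · ·
    · · · # # · · · · · · ·
    · · · · · · · · · · · ·
T1:
  2·area = 18  (B↔C swapped to make it positive)
  edge (2, 2)→(16, 0): d=(14,-2) top-left  bias=+0
  edge (16, 0)→(18, 1): d=(2,1) right/bottom  bias=-1
  edge (18, 1)→(2, 2): d=(-16,1) right/bottom  bias=-1
    (4,0)@(9, 1): e=[0,9,9] → #  [on edge]
    (5,0)@(11, 1): e=[4,7,7] → #
    (6,0)@(13, 1): e=[8,5,5] → #
    (7,0)@(15, 1): e=[12,3,3] → #
    (8,0)@(17, 1): e=[16,1,1] → #
    (9,0)@(19, 1): e=[20,-1,-1] → ·
    (4,1)@(9, 3): e=[28,13,-23] → ·
    (5,1)@(11, 3): e=[32,11,-25] → ·
    (6,1)@(13, 3): e=[36,9,-27] → ·
    (7,1)@(15, 3): e=[40,7,-29] → ·
    (8,1)@(17, 3): e=[44,5,-31] → ·
  covered (5 px):
    · · · · # # # # # · · ·
    · · · · · · · · · · · ·
    · · · · · · · · · · · ·
    · · · · · · · · · · · ·
    · · · · · · · · · · · ·

Answer: [[4,0],[5,0],[6,0],[7,0],[8,0]]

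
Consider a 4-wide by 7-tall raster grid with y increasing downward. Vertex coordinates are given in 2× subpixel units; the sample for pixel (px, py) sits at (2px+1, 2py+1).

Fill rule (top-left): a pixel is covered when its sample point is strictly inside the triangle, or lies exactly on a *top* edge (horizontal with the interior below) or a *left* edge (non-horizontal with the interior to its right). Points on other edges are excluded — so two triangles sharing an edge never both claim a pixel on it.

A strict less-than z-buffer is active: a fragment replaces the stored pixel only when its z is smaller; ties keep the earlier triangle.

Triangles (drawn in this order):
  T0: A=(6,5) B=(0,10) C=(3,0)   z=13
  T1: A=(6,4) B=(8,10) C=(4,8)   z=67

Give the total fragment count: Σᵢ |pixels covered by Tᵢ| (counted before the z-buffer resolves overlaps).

T0:
  2·area = 45
  edge (6, 5)→(0, 10): d=(-6,5) right/bottom  bias=-1
  edge (0, 10)→(3, 0): d=(3,-10) top-left  bias=+0
  edge (3, 0)→(6, 5): d=(3,5) right/bottom  bias=-1
    (1,0)@(3, 1): e=[39,3,3] → #
    (2,0)@(5, 1): e=[29,23,-7] → ·
    (1,1)@(3, 3): e=[27,9,9] → #
    (2,1)@(5, 3): e=[17,29,-1] → ·
    (1,2)@(3, 5): e=[15,15,15] → #
    (2,2)@(5, 5): e=[5,35,5] → #
    (3,2)@(7, 5): e=[-5,55,-5] → ·
    (0,3)@(1, 7): e=[13,1,31] → #
    (2,3)@(5, 7): e=[-7,41,11] → ·
    (0,4)@(1, 9): e=[1,7,37] → #
    (1,4)@(3, 9): e=[-9,27,27] → ·
    (0,5)@(1, 11): e=[-11,13,43] → ·
  covered (7 px):
    · # · ·
    · # · ·
    · # # ·
    # # · ·
    # · · ·
    · · · ·
    · · · ·
T1:
  2·area = 20
  edge (6, 4)→(8, 10): d=(2,6) right/bottom  bias=-1
  edge (8, 10)→(4, 8): d=(-4,-2) top-left  bias=+0
  edge (4, 8)→(6, 4): d=(2,-4) top-left  bias=+0
    (2,0)@(5, 1): e=[0,30,-10] → ·  [on edge]
    (2,3)@(5, 7): e=[12,6,2] → #
    (3,3)@(7, 7): e=[0,10,10] → ·  [on edge]
    (2,4)@(5, 9): e=[16,-2,6] → ·
    (3,4)@(7, 9): e=[4,2,14] → #
    (3,5)@(7, 11): e=[8,-6,18] → ·
  covered (2 px):
    · · · ·
    · · · ·
    · · · ·
    · · # ·
    · · · #
    · · · ·
    · · · ·

Answer: 9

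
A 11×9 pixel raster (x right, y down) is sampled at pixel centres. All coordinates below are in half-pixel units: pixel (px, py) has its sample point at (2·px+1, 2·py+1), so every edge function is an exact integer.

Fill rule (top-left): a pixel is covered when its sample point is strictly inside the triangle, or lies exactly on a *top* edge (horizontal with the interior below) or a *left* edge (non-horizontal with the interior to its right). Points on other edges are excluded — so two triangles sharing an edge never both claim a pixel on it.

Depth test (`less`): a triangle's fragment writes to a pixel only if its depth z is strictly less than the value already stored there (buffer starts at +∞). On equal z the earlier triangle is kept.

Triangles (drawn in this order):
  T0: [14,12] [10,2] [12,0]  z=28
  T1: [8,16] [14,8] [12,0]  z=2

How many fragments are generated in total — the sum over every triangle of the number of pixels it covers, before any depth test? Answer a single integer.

T0:
  2·area = 28
  edge (14, 12)→(10, 2): d=(-4,-10) top-left  bias=+0
  edge (10, 2)→(12, 0): d=(2,-2) top-left  bias=+0
  edge (12, 0)→(14, 12): d=(2,12) right/bottom  bias=-1
    (5,0)@(11, 1): e=[14,0,14] → X  [on edge]
    (6,0)@(13, 1): e=[34,4,-10] → .
    (4,1)@(9, 3): e=[-14,0,42] → .  [on edge]
    (5,1)@(11, 3): e=[6,4,18] → X
    (6,1)@(13, 3): e=[26,8,-6] → .
    (3,2)@(7, 5): e=[-42,0,70] → .  [on edge]
    (5,2)@(11, 5): e=[-2,8,22] → .
    (2,3)@(5, 7): e=[-70,0,98] → .  [on edge]
    (6,3)@(13, 7): e=[10,16,2] → X
    (7,3)@(15, 7): e=[30,20,-22] → .
    (1,4)@(3, 9): e=[-98,0,126] → .  [on edge]
    (6,4)@(13, 9): e=[2,20,6] → X
    (0,5)@(1, 11): e=[-126,0,154] → .  [on edge]
  covered (4 px):
    . . . . . X . . . . .
    . . . . . X . . . . .
    . . . . . . . . . . .
    . . . . . . X . . . .
    . . . . . . X . . . .
    . . . . . . . . . . .
    . . . . . . . . . . .
    . . . . . . . . . . .
    . . . . . . . . . . .
T1:
  2·area = 64  (B↔C swapped to make it positive)
  edge (8, 16)→(12, 0): d=(4,-16) top-left  bias=+0
  edge (12, 0)→(14, 8): d=(2,8) right/bottom  bias=-1
  edge (14, 8)→(8, 16): d=(-6,8) right/bottom  bias=-1
    (5,2)@(11, 5): e=[4,18,42] → X
    (6,2)@(13, 5): e=[36,2,26] → X
    (7,2)@(15, 5): e=[68,-14,10] → .
    (5,3)@(11, 7): e=[12,22,30] → X
    (7,3)@(15, 7): e=[76,-10,-2] → .
    (5,4)@(11, 9): e=[20,26,18] → X
    (7,4)@(15, 9): e=[84,-6,-14] → .
    (5,5)@(11, 11): e=[28,30,6] → X
    (6,5)@(13, 11): e=[60,14,-10] → .
    (4,6)@(9, 13): e=[4,50,10] → X
    (5,6)@(11, 13): e=[36,34,-6] → .
    (4,7)@(9, 15): e=[12,54,-2] → .
  covered (8 px):
    . . . . . . . . . . .
    . . . . . . . . . . .
    . . . . . X X . . . .
    . . . . . X X . . . .
    . . . . . X X . . . .
    . . . . . X . . . . .
    . . . . X . . . . . .
    . . . . . . . . . . .
    . . . . . . . . . . .

Answer: 12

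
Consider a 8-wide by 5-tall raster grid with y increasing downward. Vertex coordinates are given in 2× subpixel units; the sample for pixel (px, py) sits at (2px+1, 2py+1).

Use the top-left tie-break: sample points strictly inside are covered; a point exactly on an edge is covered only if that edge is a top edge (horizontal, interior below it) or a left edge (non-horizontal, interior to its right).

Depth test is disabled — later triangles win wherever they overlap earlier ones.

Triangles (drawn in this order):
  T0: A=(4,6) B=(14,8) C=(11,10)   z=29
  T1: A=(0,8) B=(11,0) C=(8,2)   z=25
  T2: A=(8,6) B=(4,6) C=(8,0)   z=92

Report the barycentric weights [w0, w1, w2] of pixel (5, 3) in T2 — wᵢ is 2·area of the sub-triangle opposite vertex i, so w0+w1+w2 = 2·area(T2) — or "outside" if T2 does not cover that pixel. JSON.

T0:
  2·area = 26
  edge (4, 6)→(14, 8): d=(10,2) right/bottom  bias=-1
  edge (14, 8)→(11, 10): d=(-3,2) right/bottom  bias=-1
  edge (11, 10)→(4, 6): d=(-7,-4) top-left  bias=+0
    (3,3)@(7, 7): e=[4,17,5] → X
    (4,3)@(9, 7): e=[0,13,13] → .  [on edge]
    (3,4)@(7, 9): e=[24,11,-9] → .
    (5,4)@(11, 9): e=[16,3,7] → X
    (6,4)@(13, 9): e=[12,-1,15] → .
  covered (2 px):
    . . . . . . . .
    . . . . . . . .
    . . . . . . . .
    . . . X . . . .
    . . . . . X . .
T1:
  2·area = 2  (B↔C swapped to make it positive)
  edge (0, 8)→(8, 2): d=(8,-6) top-left  bias=+0
  edge (8, 2)→(11, 0): d=(3,-2) top-left  bias=+0
  edge (11, 0)→(0, 8): d=(-11,8) right/bottom  bias=-1
  covered (0 px):
    . . . . . . . .
    . . . . . . . .
    . . . . . . . .
    . . . . . . . .
    . . . . . . . .
T2:
  2·area = 24
  edge (8, 6)→(4, 6): d=(-4,0) right/bottom  bias=-1
  edge (4, 6)→(8, 0): d=(4,-6) top-left  bias=+0
  edge (8, 0)→(8, 6): d=(0,6) right/bottom  bias=-1
    (3,1)@(7, 3): e=[12,6,6] → X
    (4,1)@(9, 3): e=[12,18,-6] → .
    (2,2)@(5, 5): e=[4,2,18] → X
    (4,2)@(9, 5): e=[4,26,-6] → .
    (2,3)@(5, 7): e=[-4,10,18] → .
    (3,3)@(7, 7): e=[-4,22,6] → .
  covered (3 px):
    . . . . . . . .
    . . . X . . . .
    . . X X . . . .
    . . . . . . . .
    . . . . . . . .

Answer: "outside"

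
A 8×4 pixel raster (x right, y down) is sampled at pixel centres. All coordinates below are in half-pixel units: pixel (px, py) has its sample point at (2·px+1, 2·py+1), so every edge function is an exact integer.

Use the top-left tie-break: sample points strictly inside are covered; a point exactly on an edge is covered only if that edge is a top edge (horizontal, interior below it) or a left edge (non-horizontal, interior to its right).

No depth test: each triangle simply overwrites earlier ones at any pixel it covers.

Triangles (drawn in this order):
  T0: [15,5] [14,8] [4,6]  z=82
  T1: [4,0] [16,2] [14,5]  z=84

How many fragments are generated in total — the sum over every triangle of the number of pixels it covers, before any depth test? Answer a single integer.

T0:
  2·area = 32
  edge (15, 5)→(14, 8): d=(-1,3) right/bottom  bias=-1
  edge (14, 8)→(4, 6): d=(-10,-2) top-left  bias=+0
  edge (4, 6)→(15, 5): d=(11,-1) top-left  bias=+0
    (7,2)@(15, 5): e=[0,32,0] → ·  [on edge]
    (4,3)@(9, 7): e=[16,0,16] → #  [on edge]
    (5,3)@(11, 7): e=[10,4,18] → #
    (6,3)@(13, 7): e=[4,8,20] → #
    (7,3)@(15, 7): e=[-2,12,22] → ·
  covered (3 px):
    · · · · · · · ·
    · · · · · · · ·
    · · · · · · · ·
    · · · · # # # ·
T1:
  2·area = 40
  edge (4, 0)→(16, 2): d=(12,2) right/bottom  bias=-1
  edge (16, 2)→(14, 5): d=(-2,3) right/bottom  bias=-1
  edge (14, 5)→(4, 0): d=(-10,-5) top-left  bias=+0
    (3,0)@(7, 1): e=[6,29,5] → #
    (4,0)@(9, 1): e=[2,23,15] → #
    (5,0)@(11, 1): e=[-2,17,25] → ·
    (3,1)@(7, 3): e=[30,25,-15] → ·
    (4,1)@(9, 3): e=[26,19,-5] → ·
    (5,1)@(11, 3): e=[22,13,5] → #
    (6,1)@(13, 3): e=[18,7,15] → #
    (7,1)@(15, 3): e=[14,1,25] → #
    (5,2)@(11, 5): e=[46,9,-15] → ·
    (6,2)@(13, 5): e=[42,3,-5] → ·
    (7,2)@(15, 5): e=[38,-3,5] → ·
  covered (5 px):
    · · · # # · · ·
    · · · · · # # #
    · · · · · · · ·
    · · · · · · · ·

Final: 8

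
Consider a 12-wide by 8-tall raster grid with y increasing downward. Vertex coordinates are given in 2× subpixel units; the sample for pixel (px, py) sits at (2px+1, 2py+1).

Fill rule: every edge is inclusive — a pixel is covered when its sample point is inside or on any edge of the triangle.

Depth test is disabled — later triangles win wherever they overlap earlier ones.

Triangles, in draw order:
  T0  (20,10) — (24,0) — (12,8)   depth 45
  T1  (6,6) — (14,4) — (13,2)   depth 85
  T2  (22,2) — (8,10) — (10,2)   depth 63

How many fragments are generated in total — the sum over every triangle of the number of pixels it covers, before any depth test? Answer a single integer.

T0:
  2·area = 88  (B↔C swapped to make it positive)
  edge (20, 10)→(12, 8): d=(-8,-2) inclusive
  edge (12, 8)→(24, 0): d=(12,-8) inclusive
  edge (24, 0)→(20, 10): d=(-4,10) inclusive
    (11,0)@(23, 1): e=[78,4,6] → X
    (10,1)@(21, 3): e=[58,12,18] → X
    (11,1)@(23, 3): e=[62,28,-2] → .
    (8,2)@(17, 5): e=[34,4,50] → X
    (9,2)@(19, 5): e=[38,20,30] → X
    (11,2)@(23, 5): e=[46,52,-10] → .
    (7,3)@(15, 7): e=[14,12,62] → X
    (11,3)@(23, 7): e=[30,76,-18] → .
    (7,4)@(15, 9): e=[-2,36,54] → .
    (8,4)@(17, 9): e=[2,52,34] → X
    (10,4)@(21, 9): e=[10,84,-6] → .
    (8,5)@(17, 11): e=[-14,76,26] → .
  covered (11 px):
    . . . . . . . . . . . X
    . . . . . . . . . . X .
    . . . . . . . . X X X .
    . . . . . . . X X X X .
    . . . . . . . . X X . .
    . . . . . . . . . . . .
    . . . . . . . . . . . .
    . . . . . . . . . . . .
T1:
  2·area = 18  (B↔C swapped to make it positive)
  edge (6, 6)→(13, 2): d=(7,-4) inclusive
  edge (13, 2)→(14, 4): d=(1,2) inclusive
  edge (14, 4)→(6, 6): d=(-8,2) inclusive
    (6,1)@(13, 3): e=[7,1,10] → X
    (7,1)@(15, 3): e=[15,-3,6] → .
    (4,2)@(9, 5): e=[5,11,2] → X
    (5,2)@(11, 5): e=[13,7,-2] → .
    (6,2)@(13, 5): e=[21,3,-6] → .
    (4,3)@(9, 7): e=[19,13,-14] → .
  covered (2 px):
    . . . . . . . . . . . .
    . . . . . . X . . . . .
    . . . . X . . . . . . .
    . . . . . . . . . . . .
    . . . . . . . . . . . .
    . . . . . . . . . . . .
    . . . . . . . . . . . .
    . . . . . . . . . . . .
T2:
  2·area = 96
  edge (22, 2)→(8, 10): d=(-14,8) inclusive
  edge (8, 10)→(10, 2): d=(2,-8) inclusive
  edge (10, 2)→(22, 2): d=(12,0) inclusive
    (5,1)@(11, 3): e=[74,10,12] → X
    (6,1)@(13, 3): e=[58,26,12] → X
    (7,1)@(15, 3): e=[42,42,12] → X
    (8,1)@(17, 3): e=[26,58,12] → X
    (9,1)@(19, 3): e=[10,74,12] → X
    (10,1)@(21, 3): e=[-6,90,12] → .
    (5,2)@(11, 5): e=[46,14,36] → X
    (8,2)@(17, 5): e=[-2,62,36] → .
    (9,2)@(19, 5): e=[-18,78,36] → .
    (4,3)@(9, 7): e=[34,2,60] → X
    (7,3)@(15, 7): e=[-14,50,60] → .
    (4,4)@(9, 9): e=[6,6,84] → X
  covered (12 px):
    . . . . . . . . . . . .
    . . . . . X X X X X . .
    . . . . . X X X . . . .
    . . . . X X X . . . . .
    . . . . X . . . . . . .
    . . . . . . . . . . . .
    . . . . . . . . . . . .
    . . . . . . . . . . . .

Final: 25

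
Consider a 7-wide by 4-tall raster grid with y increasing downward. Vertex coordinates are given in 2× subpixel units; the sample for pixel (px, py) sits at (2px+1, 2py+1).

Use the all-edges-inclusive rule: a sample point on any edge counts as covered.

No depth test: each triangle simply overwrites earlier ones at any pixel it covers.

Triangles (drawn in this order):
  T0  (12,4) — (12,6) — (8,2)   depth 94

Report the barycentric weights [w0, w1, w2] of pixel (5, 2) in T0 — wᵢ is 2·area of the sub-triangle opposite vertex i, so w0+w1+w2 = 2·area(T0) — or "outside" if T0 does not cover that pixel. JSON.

T0:
  2·area = 8
  edge (12, 4)→(12, 6): d=(0,2) inclusive
  edge (12, 6)→(8, 2): d=(-4,-4) inclusive
  edge (8, 2)→(12, 4): d=(4,2) inclusive
    (3,0)@(7, 1): e=[10,0,-2] → .  [on edge]
    (4,1)@(9, 3): e=[6,0,2] → X  [on edge]
    (5,1)@(11, 3): e=[2,8,-2] → .
    (4,2)@(9, 5): e=[6,-8,10] → .
    (5,2)@(11, 5): e=[2,0,6] → X  [on edge]
    (6,2)@(13, 5): e=[-2,8,2] → .
    (5,3)@(11, 7): e=[2,-8,14] → .
    (6,3)@(13, 7): e=[-2,0,10] → .  [on edge]
  covered (2 px):
    . . . . . . .
    . . . . X . .
    . . . . . X .
    . . . . . . .

Final: [0,6,2]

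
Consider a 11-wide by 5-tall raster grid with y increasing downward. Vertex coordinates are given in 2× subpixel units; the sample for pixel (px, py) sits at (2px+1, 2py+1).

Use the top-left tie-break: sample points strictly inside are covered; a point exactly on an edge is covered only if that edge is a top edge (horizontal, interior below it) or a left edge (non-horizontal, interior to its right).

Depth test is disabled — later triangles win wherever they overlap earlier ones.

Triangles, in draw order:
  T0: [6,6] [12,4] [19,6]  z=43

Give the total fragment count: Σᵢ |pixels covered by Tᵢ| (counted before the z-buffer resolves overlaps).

T0:
  2·area = 26
  edge (6, 6)→(12, 4): d=(6,-2) top-left  bias=+0
  edge (12, 4)→(19, 6): d=(7,2) right/bottom  bias=-1
  edge (19, 6)→(6, 6): d=(-13,0) right/bottom  bias=-1
    (10,0)@(21, 1): e=[0,-39,65] → ·  [on edge]
    (7,1)@(15, 3): e=[0,-13,39] → ·  [on edge]
    (4,2)@(9, 5): e=[0,13,13] → █  [on edge]
    (5,2)@(11, 5): e=[4,9,13] → █
    (6,2)@(13, 5): e=[8,5,13] → █
    (7,2)@(15, 5): e=[12,1,13] → █
    (8,2)@(17, 5): e=[16,-3,13] → ·
    (1,3)@(3, 7): e=[0,39,-13] → ·  [on edge]
    (4,3)@(9, 7): e=[12,27,-13] → ·
    (5,3)@(11, 7): e=[16,23,-13] → ·
    (6,3)@(13, 7): e=[20,19,-13] → ·
    (7,3)@(15, 7): e=[24,15,-13] → ·
  covered (4 px):
    · · · · · · · · · · ·
    · · · · · · · · · · ·
    · · · · █ █ █ █ · · ·
    · · · · · · · · · · ·
    · · · · · · · · · · ·

Answer: 4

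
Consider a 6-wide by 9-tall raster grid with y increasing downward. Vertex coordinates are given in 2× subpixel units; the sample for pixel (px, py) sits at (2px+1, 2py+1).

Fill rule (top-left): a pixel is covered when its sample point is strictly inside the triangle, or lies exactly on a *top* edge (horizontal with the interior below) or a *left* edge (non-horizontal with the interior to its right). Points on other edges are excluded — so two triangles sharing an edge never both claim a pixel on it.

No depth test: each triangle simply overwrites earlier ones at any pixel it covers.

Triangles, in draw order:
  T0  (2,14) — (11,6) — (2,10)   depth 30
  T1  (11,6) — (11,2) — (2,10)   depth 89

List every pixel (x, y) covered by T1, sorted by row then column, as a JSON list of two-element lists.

T0:
  2·area = 36  (B↔C swapped to make it positive)
  edge (2, 14)→(2, 10): d=(0,-4) top-left  bias=+0
  edge (2, 10)→(11, 6): d=(9,-4) top-left  bias=+0
  edge (11, 6)→(2, 14): d=(-9,8) right/bottom  bias=-1
    (4,3)@(9, 7): e=[28,1,7] → #
    (5,3)@(11, 7): e=[36,9,-9] → ·
    (2,4)@(5, 9): e=[12,3,21] → #
    (3,4)@(7, 9): e=[20,11,5] → #
    (4,4)@(9, 9): e=[28,19,-11] → ·
    (1,5)@(3, 11): e=[4,13,19] → #
    (3,5)@(7, 11): e=[20,29,-13] → ·
    (1,6)@(3, 13): e=[4,31,1] → #
    (2,6)@(5, 13): e=[12,39,-15] → ·
    (1,7)@(3, 15): e=[4,49,-17] → ·
  covered (6 px):
    · · · · · ·
    · · · · · ·
    · · · · · ·
    · · · · # ·
    · · # # · ·
    · # # · · ·
    · # · · · ·
    · · · · · ·
    · · · · · ·
T1:
  2·area = 36  (B↔C swapped to make it positive)
  edge (11, 6)→(2, 10): d=(-9,4) right/bottom  bias=-1
  edge (2, 10)→(11, 2): d=(9,-8) top-left  bias=+0
  edge (11, 2)→(11, 6): d=(0,4) right/bottom  bias=-1
    (5,0)@(11, 1): e=[45,-9,0] → ·  [on edge]
    (5,1)@(11, 3): e=[27,9,0] → ·  [on edge]
    (4,2)@(9, 5): e=[17,11,8] → #
    (5,2)@(11, 5): e=[9,27,0] → ·  [on edge]
    (3,3)@(7, 7): e=[7,13,16] → #
    (4,3)@(9, 7): e=[-1,29,8] → ·
    (5,3)@(11, 7): e=[-9,45,0] → ·  [on edge]
    (3,4)@(7, 9): e=[-11,31,16] → ·
    (5,4)@(11, 9): e=[-27,63,0] → ·  [on edge]
    (5,5)@(11, 11): e=[-45,81,0] → ·  [on edge]
    (5,6)@(11, 13): e=[-63,99,0] → ·  [on edge]
    (5,7)@(11, 15): e=[-81,117,0] → ·  [on edge]
    (5,8)@(11, 17): e=[-99,135,0] → ·  [on edge]
  covered (2 px):
    · · · · · ·
    · · · · · ·
    · · · · # ·
    · · · # · ·
    · · · · · ·
    · · · · · ·
    · · · · · ·
    · · · · · ·
    · · · · · ·

Answer: [[4,2],[3,3]]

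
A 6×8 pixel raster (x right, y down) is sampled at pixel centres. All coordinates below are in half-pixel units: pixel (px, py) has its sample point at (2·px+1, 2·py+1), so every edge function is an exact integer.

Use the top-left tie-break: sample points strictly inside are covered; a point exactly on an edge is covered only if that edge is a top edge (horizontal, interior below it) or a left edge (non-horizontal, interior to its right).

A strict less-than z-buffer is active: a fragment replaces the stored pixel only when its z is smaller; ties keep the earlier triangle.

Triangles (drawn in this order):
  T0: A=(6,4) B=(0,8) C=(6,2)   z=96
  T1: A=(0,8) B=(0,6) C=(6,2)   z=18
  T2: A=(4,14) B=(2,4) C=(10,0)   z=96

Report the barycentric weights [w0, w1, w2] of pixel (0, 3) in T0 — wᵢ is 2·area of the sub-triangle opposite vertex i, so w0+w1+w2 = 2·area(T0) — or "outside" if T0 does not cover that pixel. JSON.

T0:
  2·area = 12
  edge (6, 4)→(0, 8): d=(-6,4) right/bottom  bias=-1
  edge (0, 8)→(6, 2): d=(6,-6) top-left  bias=+0
  edge (6, 2)→(6, 4): d=(0,2) right/bottom  bias=-1
    (3,0)@(7, 1): e=[14,0,-2] → .  [on edge]
    (2,1)@(5, 3): e=[10,0,2] → X  [on edge]
    (3,1)@(7, 3): e=[2,12,-2] → .
    (1,2)@(3, 5): e=[6,0,6] → X  [on edge]
    (2,2)@(5, 5): e=[-2,12,2] → .
    (0,3)@(1, 7): e=[2,0,10] → X  [on edge]
    (1,3)@(3, 7): e=[-6,12,6] → .
    (0,4)@(1, 9): e=[-10,12,10] → .
  covered (3 px):
    . . . . . .
    . . X . . .
    . X . . . .
    X . . . . .
    . . . . . .
    . . . . . .
    . . . . . .
    . . . . . .
T1:
  2·area = 12
  edge (0, 8)→(0, 6): d=(0,-2) top-left  bias=+0
  edge (0, 6)→(6, 2): d=(6,-4) top-left  bias=+0
  edge (6, 2)→(0, 8): d=(-6,6) right/bottom  bias=-1
    (3,0)@(7, 1): e=[14,-2,0] → .  [on edge]
    (2,1)@(5, 3): e=[10,2,0] → .  [on edge]
    (1,2)@(3, 5): e=[6,6,0] → .  [on edge]
    (0,3)@(1, 7): e=[2,10,0] → .  [on edge]
  covered (0 px):
    . . . . . .
    . . . . . .
    . . . . . .
    . . . . . .
    . . . . . .
    . . . . . .
    . . . . . .
    . . . . . .
T2:
  2·area = 88
  edge (4, 14)→(2, 4): d=(-2,-10) top-left  bias=+0
  edge (2, 4)→(10, 0): d=(8,-4) top-left  bias=+0
  edge (10, 0)→(4, 14): d=(-6,14) right/bottom  bias=-1
    (4,0)@(9, 1): e=[76,4,8] → X
    (5,0)@(11, 1): e=[96,12,-20] → .
    (2,1)@(5, 3): e=[32,4,52] → X
    (3,1)@(7, 3): e=[52,12,24] → X
    (4,1)@(9, 3): e=[72,20,-4] → .
    (1,2)@(3, 5): e=[8,12,68] → X
    (4,2)@(9, 5): e=[68,36,-16] → .
    (1,3)@(3, 7): e=[4,28,56] → X
    (3,3)@(7, 7): e=[44,44,0] → .  [on edge]
    (1,4)@(3, 9): e=[0,44,44] → X  [on edge]
    (3,4)@(7, 9): e=[40,60,-12] → .
    (1,5)@(3, 11): e=[-4,60,32] → .
  covered (11 px):
    . . . . X .
    . . X X . .
    . X X X . .
    . X X . . .
    . X X . . .
    . . X . . .
    . . . . . .
    . . . . . .

Answer: [0,10,2]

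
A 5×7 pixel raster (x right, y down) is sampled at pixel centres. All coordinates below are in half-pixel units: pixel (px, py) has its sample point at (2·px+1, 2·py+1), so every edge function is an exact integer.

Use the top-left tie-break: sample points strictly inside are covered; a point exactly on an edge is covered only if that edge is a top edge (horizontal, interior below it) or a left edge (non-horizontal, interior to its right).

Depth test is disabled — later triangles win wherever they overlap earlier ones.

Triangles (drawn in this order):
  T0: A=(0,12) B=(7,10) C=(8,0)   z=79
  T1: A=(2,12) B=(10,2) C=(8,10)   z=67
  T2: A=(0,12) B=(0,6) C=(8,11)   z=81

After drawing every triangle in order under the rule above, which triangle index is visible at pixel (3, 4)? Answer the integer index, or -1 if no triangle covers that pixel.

T0:
  2·area = 68  (B↔C swapped to make it positive)
  edge (0, 12)→(8, 0): d=(8,-12) top-left  bias=+0
  edge (8, 0)→(7, 10): d=(-1,10) right/bottom  bias=-1
  edge (7, 10)→(0, 12): d=(-7,2) right/bottom  bias=-1
    (3,1)@(7, 3): e=[12,7,49] → #
    (4,1)@(9, 3): e=[36,-13,45] → ·
    (2,2)@(5, 5): e=[4,25,39] → #
    (4,2)@(9, 5): e=[52,-15,31] → ·
    (2,3)@(5, 7): e=[20,23,25] → #
    (4,3)@(9, 7): e=[68,-17,17] → ·
    (1,4)@(3, 9): e=[12,41,15] → #
    (4,4)@(9, 9): e=[84,-19,3] → ·
    (0,5)@(1, 11): e=[4,59,5] → #
    (2,5)@(5, 11): e=[52,19,-3] → ·
    (3,5)@(7, 11): e=[76,-1,-7] → ·
    (0,6)@(1, 13): e=[20,57,-9] → ·
  covered (10 px):
    · · · · ·
    · · · # ·
    · · # # ·
    · · # # ·
    · # # # ·
    # # · · ·
    · · · · ·
T1:
  2·area = 44
  edge (2, 12)→(10, 2): d=(8,-10) top-left  bias=+0
  edge (10, 2)→(8, 10): d=(-2,8) right/bottom  bias=-1
  edge (8, 10)→(2, 12): d=(-6,2) right/bottom  bias=-1
    (4,2)@(9, 5): e=[14,2,28] → #
    (3,3)@(7, 7): e=[10,14,20] → #
    (4,3)@(9, 7): e=[30,-2,16] → ·
    (2,4)@(5, 9): e=[6,26,12] → #
    (4,4)@(9, 9): e=[46,-6,4] → ·
    (1,5)@(3, 11): e=[2,38,4] → #
    (2,5)@(5, 11): e=[22,22,0] → ·  [on edge]
    (3,5)@(7, 11): e=[42,6,-4] → ·
    (1,6)@(3, 13): e=[18,34,-8] → ·
  covered (5 px):
    · · · · ·
    · · · · ·
    · · · · #
    · · · # ·
    · · # # ·
    · # · · ·
    · · · · ·
T2:
  2·area = 48
  edge (0, 12)→(0, 6): d=(0,-6) top-left  bias=+0
  edge (0, 6)→(8, 11): d=(8,5) right/bottom  bias=-1
  edge (8, 11)→(0, 12): d=(-8,1) right/bottom  bias=-1
    (0,3)@(1, 7): e=[6,3,39] → #
    (1,3)@(3, 7): e=[18,-7,37] → ·
    (0,4)@(1, 9): e=[6,19,23] → #
    (1,4)@(3, 9): e=[18,9,21] → #
    (2,4)@(5, 9): e=[30,-1,19] → ·
    (0,5)@(1, 11): e=[6,35,7] → #
    (2,5)@(5, 11): e=[30,15,3] → #
    (3,5)@(7, 11): e=[42,5,1] → #
    (4,5)@(9, 11): e=[54,-5,-1] → ·
    (0,6)@(1, 13): e=[6,51,-9] → ·
    (1,6)@(3, 13): e=[18,41,-11] → ·
    (2,6)@(5, 13): e=[30,31,-13] → ·
  covered (7 px):
    · · · · ·
    · · · · ·
    · · · · ·
    # · · · ·
    # # · · ·
    # # # # ·
    · · · · ·

Z-buffer (winner per pixel, '.' = empty):
  . . . . .
  . . . 0 .
  . . 0 0 1
  2 . 0 1 .
  2 2 1 1 .
  2 2 2 2 .
  . . . . .

Final: 1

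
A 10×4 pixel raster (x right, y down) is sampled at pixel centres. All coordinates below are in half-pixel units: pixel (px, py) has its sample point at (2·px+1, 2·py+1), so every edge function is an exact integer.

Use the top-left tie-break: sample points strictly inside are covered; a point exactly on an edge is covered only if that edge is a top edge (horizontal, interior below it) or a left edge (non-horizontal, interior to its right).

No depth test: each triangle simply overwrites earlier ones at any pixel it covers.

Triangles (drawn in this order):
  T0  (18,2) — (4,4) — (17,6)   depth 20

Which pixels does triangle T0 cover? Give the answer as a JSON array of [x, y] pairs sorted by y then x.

T0:
  2·area = 54  (B↔C swapped to make it positive)
  edge (18, 2)→(17, 6): d=(-1,4) right/bottom  bias=-1
  edge (17, 6)→(4, 4): d=(-13,-2) top-left  bias=+0
  edge (4, 4)→(18, 2): d=(14,-2) top-left  bias=+0
    (5,1)@(11, 3): e=[27,27,0] → X  [on edge]
    (6,1)@(13, 3): e=[19,31,4] → X
    (7,1)@(15, 3): e=[11,35,8] → X
    (8,1)@(17, 3): e=[3,39,12] → X
    (9,1)@(19, 3): e=[-5,43,16] → .
    (5,2)@(11, 5): e=[25,1,28] → X
    (9,2)@(19, 5): e=[-7,17,44] → .
    (5,3)@(11, 7): e=[23,-25,56] → .
    (6,3)@(13, 7): e=[15,-21,60] → .
    (7,3)@(15, 7): e=[7,-17,64] → .
    (8,3)@(17, 7): e=[-1,-13,68] → .
  covered (8 px):
    . . . . . . . . . .
    . . . . . X X X X .
    . . . . . X X X X .
    . . . . . . . . . .

Answer: [[5,1],[6,1],[7,1],[8,1],[5,2],[6,2],[7,2],[8,2]]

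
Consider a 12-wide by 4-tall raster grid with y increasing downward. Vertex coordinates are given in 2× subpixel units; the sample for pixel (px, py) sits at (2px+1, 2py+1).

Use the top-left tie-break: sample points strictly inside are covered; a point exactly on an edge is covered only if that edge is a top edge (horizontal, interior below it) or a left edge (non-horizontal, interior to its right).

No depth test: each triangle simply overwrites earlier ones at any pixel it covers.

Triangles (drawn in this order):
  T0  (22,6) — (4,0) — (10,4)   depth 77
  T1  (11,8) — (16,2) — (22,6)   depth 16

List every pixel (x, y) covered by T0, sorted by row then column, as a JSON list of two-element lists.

T0:
  2·area = 36  (B↔C swapped to make it positive)
  edge (22, 6)→(10, 4): d=(-12,-2) top-left  bias=+0
  edge (10, 4)→(4, 0): d=(-6,-4) top-left  bias=+0
  edge (4, 0)→(22, 6): d=(18,6) right/bottom  bias=-1
    (3,0)@(7, 1): e=[30,6,0] → ·  [on edge]
    (4,1)@(9, 3): e=[10,2,24] → #
    (5,1)@(11, 3): e=[14,10,12] → #
    (6,1)@(13, 3): e=[18,18,0] → ·  [on edge]
    (4,2)@(9, 5): e=[-14,-10,60] → ·
    (5,2)@(11, 5): e=[-10,-2,48] → ·
    (8,2)@(17, 5): e=[2,22,12] → #
    (9,2)@(19, 5): e=[6,30,0] → ·  [on edge]
    (8,3)@(17, 7): e=[-22,10,48] → ·
  covered (3 px):
    · · · · · · · · · · · ·
    · · · · # # · · · · · ·
    · · · · · · · · # · · ·
    · · · · · · · · · · · ·
T1:
  2·area = 56
  edge (11, 8)→(16, 2): d=(5,-6) top-left  bias=+0
  edge (16, 2)→(22, 6): d=(6,4) right/bottom  bias=-1
  edge (22, 6)→(11, 8): d=(-11,2) right/bottom  bias=-1
    (8,1)@(17, 3): e=[11,2,43] → #
    (9,1)@(19, 3): e=[23,-6,39] → ·
    (7,2)@(15, 5): e=[9,22,25] → #
    (9,2)@(19, 5): e=[33,6,17] → #
    (10,2)@(21, 5): e=[45,-2,13] → ·
    (6,3)@(13, 7): e=[7,42,7] → #
    (8,3)@(17, 7): e=[31,26,-1] → ·
    (9,3)@(19, 7): e=[43,18,-5] → ·
  covered (6 px):
    · · · · · · · · · · · ·
    · · · · · · · · # · · ·
    · · · · · · · # # # · ·
    · · · · · · # # · · · ·

Final: [[4,1],[5,1],[8,2]]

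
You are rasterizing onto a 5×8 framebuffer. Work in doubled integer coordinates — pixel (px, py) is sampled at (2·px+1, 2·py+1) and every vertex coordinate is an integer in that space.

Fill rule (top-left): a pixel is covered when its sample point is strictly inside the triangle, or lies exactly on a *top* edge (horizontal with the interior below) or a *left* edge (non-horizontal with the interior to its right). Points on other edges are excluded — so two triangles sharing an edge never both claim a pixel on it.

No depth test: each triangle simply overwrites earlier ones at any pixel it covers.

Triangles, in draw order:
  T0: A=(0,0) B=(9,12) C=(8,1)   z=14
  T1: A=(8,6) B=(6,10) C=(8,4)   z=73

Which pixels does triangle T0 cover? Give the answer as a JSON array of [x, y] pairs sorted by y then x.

T0:
  2·area = 87  (B↔C swapped to make it positive)
  edge (0, 0)→(8, 1): d=(8,1) right/bottom  bias=-1
  edge (8, 1)→(9, 12): d=(1,11) right/bottom  bias=-1
  edge (9, 12)→(0, 0): d=(-9,-12) top-left  bias=+0
    (0,0)@(1, 1): e=[7,77,3] → #
    (1,0)@(3, 1): e=[5,55,27] → #
    (2,0)@(5, 1): e=[3,33,51] → #
    (3,0)@(7, 1): e=[1,11,75] → #
    (4,0)@(9, 1): e=[-1,-11,99] → ·
    (0,1)@(1, 3): e=[23,79,-15] → ·
    (1,1)@(3, 3): e=[21,57,9] → #
    (4,1)@(9, 3): e=[15,-9,81] → ·
    (1,2)@(3, 5): e=[37,59,-9] → ·
    (2,2)@(5, 5): e=[35,37,15] → #
    (4,2)@(9, 5): e=[31,-7,63] → ·
    (2,3)@(5, 7): e=[51,39,-3] → ·
  covered (11 px):
    # # # # ·
    · # # # ·
    · · # # ·
    · · · # ·
    · · · # ·
    · · · · ·
    · · · · ·
    · · · · ·
T1:
  2·area = 4
  edge (8, 6)→(6, 10): d=(-2,4) right/bottom  bias=-1
  edge (6, 10)→(8, 4): d=(2,-6) top-left  bias=+0
  edge (8, 4)→(8, 6): d=(0,2) right/bottom  bias=-1
    (4,0)@(9, 1): e=[6,0,-2] → ·  [on edge]
    (3,3)@(7, 7): e=[2,0,2] → #  [on edge]
    (4,3)@(9, 7): e=[-6,12,-2] → ·
    (3,4)@(7, 9): e=[-2,4,2] → ·
    (2,6)@(5, 13): e=[-2,0,6] → ·  [on edge]
  covered (1 px):
    · · · · ·
    · · · · ·
    · · · · ·
    · · · # ·
    · · · · ·
    · · · · ·
    · · · · ·
    · · · · ·

Final: [[0,0],[1,0],[2,0],[3,0],[1,1],[2,1],[3,1],[2,2],[3,2],[3,3],[3,4]]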